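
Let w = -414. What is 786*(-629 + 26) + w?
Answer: -474372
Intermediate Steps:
786*(-629 + 26) + w = 786*(-629 + 26) - 414 = 786*(-603) - 414 = -473958 - 414 = -474372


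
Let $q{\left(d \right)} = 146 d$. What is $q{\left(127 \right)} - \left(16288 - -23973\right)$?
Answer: $-21719$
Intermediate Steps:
$q{\left(127 \right)} - \left(16288 - -23973\right) = 146 \cdot 127 - \left(16288 - -23973\right) = 18542 - \left(16288 + 23973\right) = 18542 - 40261 = -21719$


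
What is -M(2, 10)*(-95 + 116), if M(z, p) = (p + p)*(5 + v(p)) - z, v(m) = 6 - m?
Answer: -378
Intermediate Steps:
M(z, p) = -z + 2*p*(11 - p) (M(z, p) = (p + p)*(5 + (6 - p)) - z = (2*p)*(11 - p) - z = 2*p*(11 - p) - z = -z + 2*p*(11 - p))
-M(2, 10)*(-95 + 116) = -(-1*2 - 2*10² + 22*10)*(-95 + 116) = -(-2 - 2*100 + 220)*21 = -(-2 - 200 + 220)*21 = -18*21 = -1*378 = -378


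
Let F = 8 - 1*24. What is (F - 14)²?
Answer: 900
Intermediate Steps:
F = -16 (F = 8 - 24 = -16)
(F - 14)² = (-16 - 14)² = (-30)² = 900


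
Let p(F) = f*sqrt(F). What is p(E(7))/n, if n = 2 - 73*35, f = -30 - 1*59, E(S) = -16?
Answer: 356*I/2553 ≈ 0.13944*I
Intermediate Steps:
f = -89 (f = -30 - 59 = -89)
p(F) = -89*sqrt(F)
n = -2553 (n = 2 - 2555 = -2553)
p(E(7))/n = -356*I/(-2553) = -356*I*(-1/2553) = 356*I/2553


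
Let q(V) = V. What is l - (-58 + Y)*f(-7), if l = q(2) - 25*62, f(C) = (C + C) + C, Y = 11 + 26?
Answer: -1989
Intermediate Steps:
Y = 37
f(C) = 3*C (f(C) = 2*C + C = 3*C)
l = -1548 (l = 2 - 25*62 = 2 - 1550 = -1548)
l - (-58 + Y)*f(-7) = -1548 - (-58 + 37)*3*(-7) = -1548 - (-21)*(-21) = -1548 - 1*441 = -1548 - 441 = -1989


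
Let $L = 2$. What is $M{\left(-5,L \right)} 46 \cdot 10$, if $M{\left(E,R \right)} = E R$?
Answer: $-4600$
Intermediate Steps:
$M{\left(-5,L \right)} 46 \cdot 10 = \left(-5\right) 2 \cdot 46 \cdot 10 = \left(-10\right) 46 \cdot 10 = \left(-460\right) 10 = -4600$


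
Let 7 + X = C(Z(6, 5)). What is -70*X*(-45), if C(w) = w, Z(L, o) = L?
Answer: -3150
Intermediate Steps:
X = -1 (X = -7 + 6 = -1)
-70*X*(-45) = -70*(-1)*(-45) = 70*(-45) = -3150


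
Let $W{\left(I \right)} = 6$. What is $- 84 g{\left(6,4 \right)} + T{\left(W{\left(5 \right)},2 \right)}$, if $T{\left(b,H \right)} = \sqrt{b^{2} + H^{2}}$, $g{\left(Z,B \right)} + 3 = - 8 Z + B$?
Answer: $3948 + 2 \sqrt{10} \approx 3954.3$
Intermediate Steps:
$g{\left(Z,B \right)} = -3 + B - 8 Z$ ($g{\left(Z,B \right)} = -3 + \left(- 8 Z + B\right) = -3 + \left(B - 8 Z\right) = -3 + B - 8 Z$)
$T{\left(b,H \right)} = \sqrt{H^{2} + b^{2}}$
$- 84 g{\left(6,4 \right)} + T{\left(W{\left(5 \right)},2 \right)} = - 84 \left(-3 + 4 - 48\right) + \sqrt{2^{2} + 6^{2}} = - 84 \left(-3 + 4 - 48\right) + \sqrt{4 + 36} = \left(-84\right) \left(-47\right) + \sqrt{40} = 3948 + 2 \sqrt{10}$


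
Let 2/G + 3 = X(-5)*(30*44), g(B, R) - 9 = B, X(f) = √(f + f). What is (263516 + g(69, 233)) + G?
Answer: 1530954742780/5808003 - 880*I*√10/5808003 ≈ 2.6359e+5 - 0.00047913*I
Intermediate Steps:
X(f) = √2*√f (X(f) = √(2*f) = √2*√f)
g(B, R) = 9 + B
G = 2/(-3 + 1320*I*√10) (G = 2/(-3 + (√2*√(-5))*(30*44)) = 2/(-3 + (√2*(I*√5))*1320) = 2/(-3 + (I*√10)*1320) = 2/(-3 + 1320*I*√10) ≈ -3.4435e-7 - 0.00047913*I)
(263516 + g(69, 233)) + G = (263516 + (9 + 69)) + (-2/5808003 - 880*I*√10/5808003) = (263516 + 78) + (-2/5808003 - 880*I*√10/5808003) = 263594 + (-2/5808003 - 880*I*√10/5808003) = 1530954742780/5808003 - 880*I*√10/5808003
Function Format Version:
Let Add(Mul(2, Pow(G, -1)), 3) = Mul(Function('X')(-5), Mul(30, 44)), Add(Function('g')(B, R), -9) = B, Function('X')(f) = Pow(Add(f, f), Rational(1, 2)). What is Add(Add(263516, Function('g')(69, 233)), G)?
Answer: Add(Rational(1530954742780, 5808003), Mul(Rational(-880, 5808003), I, Pow(10, Rational(1, 2)))) ≈ Add(2.6359e+5, Mul(-0.00047913, I))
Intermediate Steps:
Function('X')(f) = Mul(Pow(2, Rational(1, 2)), Pow(f, Rational(1, 2))) (Function('X')(f) = Pow(Mul(2, f), Rational(1, 2)) = Mul(Pow(2, Rational(1, 2)), Pow(f, Rational(1, 2))))
Function('g')(B, R) = Add(9, B)
G = Mul(2, Pow(Add(-3, Mul(1320, I, Pow(10, Rational(1, 2)))), -1)) (G = Mul(2, Pow(Add(-3, Mul(Mul(Pow(2, Rational(1, 2)), Pow(-5, Rational(1, 2))), Mul(30, 44))), -1)) = Mul(2, Pow(Add(-3, Mul(Mul(Pow(2, Rational(1, 2)), Mul(I, Pow(5, Rational(1, 2)))), 1320)), -1)) = Mul(2, Pow(Add(-3, Mul(Mul(I, Pow(10, Rational(1, 2))), 1320)), -1)) = Mul(2, Pow(Add(-3, Mul(1320, I, Pow(10, Rational(1, 2)))), -1)) ≈ Add(-3.4435e-7, Mul(-0.00047913, I)))
Add(Add(263516, Function('g')(69, 233)), G) = Add(Add(263516, Add(9, 69)), Add(Rational(-2, 5808003), Mul(Rational(-880, 5808003), I, Pow(10, Rational(1, 2))))) = Add(Add(263516, 78), Add(Rational(-2, 5808003), Mul(Rational(-880, 5808003), I, Pow(10, Rational(1, 2))))) = Add(263594, Add(Rational(-2, 5808003), Mul(Rational(-880, 5808003), I, Pow(10, Rational(1, 2))))) = Add(Rational(1530954742780, 5808003), Mul(Rational(-880, 5808003), I, Pow(10, Rational(1, 2))))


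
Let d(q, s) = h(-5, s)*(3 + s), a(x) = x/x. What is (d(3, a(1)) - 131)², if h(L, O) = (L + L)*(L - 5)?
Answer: 72361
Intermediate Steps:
a(x) = 1
h(L, O) = 2*L*(-5 + L) (h(L, O) = (2*L)*(-5 + L) = 2*L*(-5 + L))
d(q, s) = 300 + 100*s (d(q, s) = (2*(-5)*(-5 - 5))*(3 + s) = (2*(-5)*(-10))*(3 + s) = 100*(3 + s) = 300 + 100*s)
(d(3, a(1)) - 131)² = ((300 + 100*1) - 131)² = ((300 + 100) - 131)² = (400 - 131)² = 269² = 72361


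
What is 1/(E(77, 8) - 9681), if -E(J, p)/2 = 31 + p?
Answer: -1/9759 ≈ -0.00010247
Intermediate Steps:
E(J, p) = -62 - 2*p (E(J, p) = -2*(31 + p) = -62 - 2*p)
1/(E(77, 8) - 9681) = 1/((-62 - 2*8) - 9681) = 1/((-62 - 16) - 9681) = 1/(-78 - 9681) = 1/(-9759) = -1/9759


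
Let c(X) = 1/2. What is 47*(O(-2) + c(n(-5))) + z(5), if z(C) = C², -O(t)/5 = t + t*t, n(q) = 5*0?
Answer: -843/2 ≈ -421.50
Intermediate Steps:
n(q) = 0
c(X) = ½ (c(X) = 1*(½) = ½)
O(t) = -5*t - 5*t² (O(t) = -5*(t + t*t) = -5*(t + t²) = -5*t - 5*t²)
47*(O(-2) + c(n(-5))) + z(5) = 47*(-5*(-2)*(1 - 2) + ½) + 5² = 47*(-5*(-2)*(-1) + ½) + 25 = 47*(-10 + ½) + 25 = 47*(-19/2) + 25 = -893/2 + 25 = -843/2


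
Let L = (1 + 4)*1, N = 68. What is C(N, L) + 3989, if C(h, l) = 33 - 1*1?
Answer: 4021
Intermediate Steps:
L = 5 (L = 5*1 = 5)
C(h, l) = 32 (C(h, l) = 33 - 1 = 32)
C(N, L) + 3989 = 32 + 3989 = 4021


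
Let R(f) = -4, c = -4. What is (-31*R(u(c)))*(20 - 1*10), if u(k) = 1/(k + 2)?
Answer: 1240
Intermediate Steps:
u(k) = 1/(2 + k)
(-31*R(u(c)))*(20 - 1*10) = (-31*(-4))*(20 - 1*10) = 124*(20 - 10) = 124*10 = 1240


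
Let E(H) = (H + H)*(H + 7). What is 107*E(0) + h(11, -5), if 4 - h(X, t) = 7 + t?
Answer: 2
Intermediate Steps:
h(X, t) = -3 - t (h(X, t) = 4 - (7 + t) = 4 + (-7 - t) = -3 - t)
E(H) = 2*H*(7 + H) (E(H) = (2*H)*(7 + H) = 2*H*(7 + H))
107*E(0) + h(11, -5) = 107*(2*0*(7 + 0)) + (-3 - 1*(-5)) = 107*(2*0*7) + (-3 + 5) = 107*0 + 2 = 0 + 2 = 2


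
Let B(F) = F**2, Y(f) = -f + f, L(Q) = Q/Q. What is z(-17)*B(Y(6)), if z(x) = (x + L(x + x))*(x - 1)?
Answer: 0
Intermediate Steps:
L(Q) = 1
Y(f) = 0
z(x) = (1 + x)*(-1 + x) (z(x) = (x + 1)*(x - 1) = (1 + x)*(-1 + x))
z(-17)*B(Y(6)) = (-1 + (-17)**2)*0**2 = (-1 + 289)*0 = 288*0 = 0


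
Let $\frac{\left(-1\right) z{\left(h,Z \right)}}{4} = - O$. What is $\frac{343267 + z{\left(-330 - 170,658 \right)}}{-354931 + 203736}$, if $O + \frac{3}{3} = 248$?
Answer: $- \frac{68851}{30239} \approx -2.2769$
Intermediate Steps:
$O = 247$ ($O = -1 + 248 = 247$)
$z{\left(h,Z \right)} = 988$ ($z{\left(h,Z \right)} = - 4 \left(\left(-1\right) 247\right) = \left(-4\right) \left(-247\right) = 988$)
$\frac{343267 + z{\left(-330 - 170,658 \right)}}{-354931 + 203736} = \frac{343267 + 988}{-354931 + 203736} = \frac{344255}{-151195} = 344255 \left(- \frac{1}{151195}\right) = - \frac{68851}{30239}$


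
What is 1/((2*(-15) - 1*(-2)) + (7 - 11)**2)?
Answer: -1/12 ≈ -0.083333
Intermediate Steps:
1/((2*(-15) - 1*(-2)) + (7 - 11)**2) = 1/((-30 + 2) + (-4)**2) = 1/(-28 + 16) = 1/(-12) = -1/12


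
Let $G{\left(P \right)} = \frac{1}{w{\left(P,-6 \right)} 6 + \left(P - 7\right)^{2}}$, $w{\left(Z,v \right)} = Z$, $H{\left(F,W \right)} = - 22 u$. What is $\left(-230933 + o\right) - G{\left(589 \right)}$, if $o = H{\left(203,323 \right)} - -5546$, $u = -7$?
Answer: $- \frac{77087796115}{342258} \approx -2.2523 \cdot 10^{5}$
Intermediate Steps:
$H{\left(F,W \right)} = 154$ ($H{\left(F,W \right)} = \left(-22\right) \left(-7\right) = 154$)
$o = 5700$ ($o = 154 - -5546 = 154 + 5546 = 5700$)
$G{\left(P \right)} = \frac{1}{\left(-7 + P\right)^{2} + 6 P}$ ($G{\left(P \right)} = \frac{1}{P 6 + \left(P - 7\right)^{2}} = \frac{1}{6 P + \left(-7 + P\right)^{2}} = \frac{1}{\left(-7 + P\right)^{2} + 6 P}$)
$\left(-230933 + o\right) - G{\left(589 \right)} = \left(-230933 + 5700\right) - \frac{1}{\left(-7 + 589\right)^{2} + 6 \cdot 589} = -225233 - \frac{1}{582^{2} + 3534} = -225233 - \frac{1}{338724 + 3534} = -225233 - \frac{1}{342258} = - \frac{77087796115}{342258}$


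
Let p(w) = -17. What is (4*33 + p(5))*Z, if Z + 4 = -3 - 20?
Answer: -3105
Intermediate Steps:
Z = -27 (Z = -4 + (-3 - 20) = -4 - 23 = -27)
(4*33 + p(5))*Z = (4*33 - 17)*(-27) = (132 - 17)*(-27) = 115*(-27) = -3105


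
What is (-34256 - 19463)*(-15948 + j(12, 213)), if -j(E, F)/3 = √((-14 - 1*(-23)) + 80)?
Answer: 856710612 + 161157*√89 ≈ 8.5823e+8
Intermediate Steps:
j(E, F) = -3*√89 (j(E, F) = -3*√((-14 - 1*(-23)) + 80) = -3*√((-14 + 23) + 80) = -3*√(9 + 80) = -3*√89)
(-34256 - 19463)*(-15948 + j(12, 213)) = (-34256 - 19463)*(-15948 - 3*√89) = -53719*(-15948 - 3*√89) = 856710612 + 161157*√89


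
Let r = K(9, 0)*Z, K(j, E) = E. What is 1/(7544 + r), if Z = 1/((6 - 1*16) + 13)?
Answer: 1/7544 ≈ 0.00013256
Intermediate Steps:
Z = ⅓ (Z = 1/((6 - 16) + 13) = 1/(-10 + 13) = 1/3 = ⅓ ≈ 0.33333)
r = 0 (r = 0*(⅓) = 0)
1/(7544 + r) = 1/(7544 + 0) = 1/7544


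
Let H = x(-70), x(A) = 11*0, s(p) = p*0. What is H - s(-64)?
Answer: 0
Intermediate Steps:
s(p) = 0
x(A) = 0
H = 0
H - s(-64) = 0 - 1*0 = 0 + 0 = 0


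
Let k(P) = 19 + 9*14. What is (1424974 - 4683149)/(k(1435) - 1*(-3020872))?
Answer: -3258175/3021017 ≈ -1.0785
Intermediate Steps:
k(P) = 145 (k(P) = 19 + 126 = 145)
(1424974 - 4683149)/(k(1435) - 1*(-3020872)) = (1424974 - 4683149)/(145 - 1*(-3020872)) = -3258175/(145 + 3020872) = -3258175/3021017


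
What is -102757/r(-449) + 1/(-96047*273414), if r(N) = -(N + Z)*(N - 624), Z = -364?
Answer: 299828878205373/2545378146093538 ≈ 0.11779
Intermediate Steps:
r(N) = -(-624 + N)*(-364 + N) (r(N) = -(N - 364)*(N - 624) = -(-364 + N)*(-624 + N) = -(-624 + N)*(-364 + N))
-102757/r(-449) + 1/(-96047*273414) = -102757/(-227136 - 1*(-449)**2 + 988*(-449)) + 1/(-96047*273414) = -102757/(-227136 - 1*201601 - 443612) - 1/96047*1/273414 = -102757/(-227136 - 201601 - 443612) - 1/26260594458 = -102757/(-872349) - 1/26260594458 = -102757*(-1/872349) - 1/26260594458 = 102757/872349 - 1/26260594458 = 299828878205373/2545378146093538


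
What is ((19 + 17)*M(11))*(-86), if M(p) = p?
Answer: -34056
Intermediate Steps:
((19 + 17)*M(11))*(-86) = ((19 + 17)*11)*(-86) = (36*11)*(-86) = 396*(-86) = -34056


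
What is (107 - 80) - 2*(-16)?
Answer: 59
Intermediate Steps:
(107 - 80) - 2*(-16) = 27 + 32 = 59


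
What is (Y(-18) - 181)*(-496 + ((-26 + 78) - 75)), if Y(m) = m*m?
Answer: -74217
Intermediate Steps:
Y(m) = m²
(Y(-18) - 181)*(-496 + ((-26 + 78) - 75)) = ((-18)² - 181)*(-496 + ((-26 + 78) - 75)) = (324 - 181)*(-496 + (52 - 75)) = 143*(-496 - 23) = 143*(-519) = -74217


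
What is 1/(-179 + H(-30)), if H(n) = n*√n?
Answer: I/(-179*I + 30*√30) ≈ -0.0030318 + 0.0027831*I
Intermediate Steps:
H(n) = n^(3/2)
1/(-179 + H(-30)) = 1/(-179 + (-30)^(3/2)) = 1/(-179 - 30*I*√30)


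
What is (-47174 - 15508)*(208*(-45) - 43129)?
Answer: 3290115498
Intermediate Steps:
(-47174 - 15508)*(208*(-45) - 43129) = -62682*(-9360 - 43129) = -62682*(-52489) = 3290115498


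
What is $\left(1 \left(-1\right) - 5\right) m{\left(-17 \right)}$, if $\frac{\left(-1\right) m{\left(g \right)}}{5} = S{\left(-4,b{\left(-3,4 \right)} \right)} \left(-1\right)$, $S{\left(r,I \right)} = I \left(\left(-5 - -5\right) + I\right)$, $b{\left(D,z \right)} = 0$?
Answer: $0$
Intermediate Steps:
$S{\left(r,I \right)} = I^{2}$ ($S{\left(r,I \right)} = I \left(\left(-5 + 5\right) + I\right) = I \left(0 + I\right) = I I = I^{2}$)
$m{\left(g \right)} = 0$ ($m{\left(g \right)} = - 5 \cdot 0^{2} \left(-1\right) = - 5 \cdot 0 \left(-1\right) = \left(-5\right) 0 = 0$)
$\left(1 \left(-1\right) - 5\right) m{\left(-17 \right)} = \left(1 \left(-1\right) - 5\right) 0 = \left(-1 - 5\right) 0 = \left(-6\right) 0 = 0$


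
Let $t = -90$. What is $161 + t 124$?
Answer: $-10999$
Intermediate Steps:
$161 + t 124 = 161 - 11160 = -10999$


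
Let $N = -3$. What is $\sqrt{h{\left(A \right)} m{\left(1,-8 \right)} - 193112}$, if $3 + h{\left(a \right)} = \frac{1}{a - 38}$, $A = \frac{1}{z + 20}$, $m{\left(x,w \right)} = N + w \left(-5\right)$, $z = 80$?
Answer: $\frac{7 i \sqrt{56911956627}}{3799} \approx 439.57 i$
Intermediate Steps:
$m{\left(x,w \right)} = -3 - 5 w$ ($m{\left(x,w \right)} = -3 + w \left(-5\right) = -3 - 5 w$)
$A = \frac{1}{100}$ ($A = \frac{1}{80 + 20} = \frac{1}{100} \approx 0.01$)
$h{\left(a \right)} = -3 + \frac{1}{-38 + a}$ ($h{\left(a \right)} = -3 + \frac{1}{a - 38} = -3 + \frac{1}{-38 + a}$)
$\sqrt{h{\left(A \right)} m{\left(1,-8 \right)} - 193112} = \sqrt{\frac{115 - \frac{3}{100}}{-38 + \frac{1}{100}} \left(-3 - -40\right) - 193112} = \sqrt{\frac{115 - \frac{3}{100}}{- \frac{3799}{100}} \left(-3 + 40\right) - 193112} = \sqrt{\left(- \frac{100}{3799}\right) \frac{11497}{100} \cdot 37 - 193112} = \sqrt{\left(- \frac{11497}{3799}\right) 37 - 193112} = \sqrt{- \frac{425389}{3799} - 193112} = \sqrt{- \frac{734057877}{3799}} = \frac{7 i \sqrt{56911956627}}{3799}$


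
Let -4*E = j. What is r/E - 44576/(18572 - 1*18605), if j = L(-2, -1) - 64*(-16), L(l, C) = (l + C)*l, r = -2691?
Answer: 23134246/16995 ≈ 1361.2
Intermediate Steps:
L(l, C) = l*(C + l) (L(l, C) = (C + l)*l = l*(C + l))
j = 1030 (j = -2*(-1 - 2) - 64*(-16) = -2*(-3) + 1024 = 6 + 1024 = 1030)
E = -515/2 (E = -1/4*1030 = -515/2 ≈ -257.50)
r/E - 44576/(18572 - 1*18605) = -2691/(-515/2) - 44576/(18572 - 1*18605) = -2691*(-2/515) - 44576/(18572 - 18605) = 5382/515 - 44576/(-33) = 5382/515 - 44576*(-1/33) = 5382/515 + 44576/33 = 23134246/16995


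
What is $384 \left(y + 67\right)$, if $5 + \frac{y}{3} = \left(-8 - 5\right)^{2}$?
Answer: $214656$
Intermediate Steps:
$y = 492$ ($y = -15 + 3 \left(-8 - 5\right)^{2} = -15 + 3 \left(-13\right)^{2} = -15 + 3 \cdot 169 = -15 + 507 = 492$)
$384 \left(y + 67\right) = 384 \left(492 + 67\right) = 384 \cdot 559 = 214656$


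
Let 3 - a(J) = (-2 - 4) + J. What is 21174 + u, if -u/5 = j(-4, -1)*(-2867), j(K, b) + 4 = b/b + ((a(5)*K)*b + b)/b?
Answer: -236856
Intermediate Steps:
a(J) = 9 - J (a(J) = 3 - ((-2 - 4) + J) = 3 - (-6 + J) = 3 + (6 - J) = 9 - J)
j(K, b) = -3 + (b + 4*K*b)/b (j(K, b) = -4 + (b/b + (((9 - 1*5)*K)*b + b)/b) = -4 + (1 + (((9 - 5)*K)*b + b)/b) = -4 + (1 + ((4*K)*b + b)/b) = -4 + (1 + (4*K*b + b)/b) = -4 + (1 + (b + 4*K*b)/b) = -3 + (b + 4*K*b)/b)
u = -258030 (u = -5*(-2 + 4*(-4))*(-2867) = -5*(-2 - 16)*(-2867) = -(-90)*(-2867) = -5*51606 = -258030)
21174 + u = 21174 - 258030 = -236856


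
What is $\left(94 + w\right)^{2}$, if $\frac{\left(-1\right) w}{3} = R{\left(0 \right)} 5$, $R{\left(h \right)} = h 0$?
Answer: $8836$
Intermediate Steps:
$R{\left(h \right)} = 0$
$w = 0$ ($w = - 3 \cdot 0 \cdot 5 = \left(-3\right) 0 = 0$)
$\left(94 + w\right)^{2} = \left(94 + 0\right)^{2} = 94^{2} = 8836$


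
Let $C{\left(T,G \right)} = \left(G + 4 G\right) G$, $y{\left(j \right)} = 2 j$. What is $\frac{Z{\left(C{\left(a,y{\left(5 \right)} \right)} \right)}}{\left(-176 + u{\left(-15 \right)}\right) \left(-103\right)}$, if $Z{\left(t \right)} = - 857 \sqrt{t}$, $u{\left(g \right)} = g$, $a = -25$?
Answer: $- \frac{8570 \sqrt{5}}{19673} \approx -0.97408$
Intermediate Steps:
$C{\left(T,G \right)} = 5 G^{2}$ ($C{\left(T,G \right)} = 5 G G = 5 G^{2}$)
$\frac{Z{\left(C{\left(a,y{\left(5 \right)} \right)} \right)}}{\left(-176 + u{\left(-15 \right)}\right) \left(-103\right)} = \frac{\left(-857\right) \sqrt{5 \left(2 \cdot 5\right)^{2}}}{\left(-176 - 15\right) \left(-103\right)} = \frac{\left(-857\right) \sqrt{5 \cdot 10^{2}}}{\left(-191\right) \left(-103\right)} = \frac{\left(-857\right) \sqrt{5 \cdot 100}}{19673} = - 857 \sqrt{500} \cdot \frac{1}{19673} = - 857 \cdot 10 \sqrt{5} \cdot \frac{1}{19673} = - 8570 \sqrt{5} \cdot \frac{1}{19673} = - \frac{8570 \sqrt{5}}{19673}$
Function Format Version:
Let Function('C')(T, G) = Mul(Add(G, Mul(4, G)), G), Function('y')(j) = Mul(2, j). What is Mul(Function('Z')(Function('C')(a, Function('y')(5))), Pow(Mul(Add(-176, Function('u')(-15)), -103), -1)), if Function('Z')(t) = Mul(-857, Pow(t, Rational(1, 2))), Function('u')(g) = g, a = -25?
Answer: Mul(Rational(-8570, 19673), Pow(5, Rational(1, 2))) ≈ -0.97408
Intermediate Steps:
Function('C')(T, G) = Mul(5, Pow(G, 2)) (Function('C')(T, G) = Mul(Mul(5, G), G) = Mul(5, Pow(G, 2)))
Mul(Function('Z')(Function('C')(a, Function('y')(5))), Pow(Mul(Add(-176, Function('u')(-15)), -103), -1)) = Mul(Mul(-857, Pow(Mul(5, Pow(Mul(2, 5), 2)), Rational(1, 2))), Pow(Mul(Add(-176, -15), -103), -1)) = Mul(Mul(-857, Pow(Mul(5, Pow(10, 2)), Rational(1, 2))), Pow(Mul(-191, -103), -1)) = Mul(Mul(-857, Pow(Mul(5, 100), Rational(1, 2))), Pow(19673, -1)) = Mul(Mul(-857, Pow(500, Rational(1, 2))), Rational(1, 19673)) = Mul(Mul(-857, Mul(10, Pow(5, Rational(1, 2)))), Rational(1, 19673)) = Mul(Mul(-8570, Pow(5, Rational(1, 2))), Rational(1, 19673)) = Mul(Rational(-8570, 19673), Pow(5, Rational(1, 2)))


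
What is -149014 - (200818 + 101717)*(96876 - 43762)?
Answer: -16068993004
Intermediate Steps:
-149014 - (200818 + 101717)*(96876 - 43762) = -149014 - 302535*53114 = -149014 - 1*16068843990 = -149014 - 16068843990 = -16068993004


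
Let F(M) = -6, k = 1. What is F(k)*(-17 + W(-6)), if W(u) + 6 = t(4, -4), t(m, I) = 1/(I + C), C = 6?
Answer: 135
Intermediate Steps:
t(m, I) = 1/(6 + I) (t(m, I) = 1/(I + 6) = 1/(6 + I))
W(u) = -11/2 (W(u) = -6 + 1/(6 - 4) = -6 + 1/2 = -11/2)
F(k)*(-17 + W(-6)) = -6*(-17 - 11/2) = -6*(-45/2) = 135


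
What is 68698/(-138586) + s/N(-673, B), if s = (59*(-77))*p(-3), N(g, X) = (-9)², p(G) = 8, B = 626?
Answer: -360166723/801819 ≈ -449.19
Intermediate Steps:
N(g, X) = 81
s = -36344 (s = (59*(-77))*8 = -4543*8 = -36344)
68698/(-138586) + s/N(-673, B) = 68698/(-138586) - 36344/81 = 68698*(-1/138586) - 36344*1/81 = -4907/9899 - 36344/81 = -360166723/801819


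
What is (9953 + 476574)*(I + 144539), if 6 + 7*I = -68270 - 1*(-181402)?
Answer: 547293735773/7 ≈ 7.8185e+10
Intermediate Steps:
I = 113126/7 (I = -6/7 + (-68270 - 1*(-181402))/7 = -6/7 + (-68270 + 181402)/7 = -6/7 + (⅐)*113132 = -6/7 + 113132/7 = 113126/7 ≈ 16161.)
(9953 + 476574)*(I + 144539) = (9953 + 476574)*(113126/7 + 144539) = 486527*(1124899/7) = 547293735773/7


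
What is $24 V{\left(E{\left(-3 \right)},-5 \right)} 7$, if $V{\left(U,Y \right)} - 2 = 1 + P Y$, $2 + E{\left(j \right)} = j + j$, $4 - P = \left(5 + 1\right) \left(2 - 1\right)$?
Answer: $2184$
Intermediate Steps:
$P = -2$ ($P = 4 - \left(5 + 1\right) \left(2 - 1\right) = 4 - 6 \cdot 1 = 4 - 6 = -2$)
$E{\left(j \right)} = -2 + 2 j$ ($E{\left(j \right)} = -2 + \left(j + j\right) = -2 + 2 j$)
$V{\left(U,Y \right)} = 3 - 2 Y$ ($V{\left(U,Y \right)} = 2 - \left(-1 + 2 Y\right) = 3 - 2 Y$)
$24 V{\left(E{\left(-3 \right)},-5 \right)} 7 = 24 \left(3 - -10\right) 7 = 24 \left(3 + 10\right) 7 = 24 \cdot 13 \cdot 7 = 312 \cdot 7 = 2184$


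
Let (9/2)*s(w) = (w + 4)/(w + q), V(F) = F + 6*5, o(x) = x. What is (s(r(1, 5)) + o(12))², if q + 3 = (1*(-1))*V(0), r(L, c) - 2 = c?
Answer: 1940449/13689 ≈ 141.75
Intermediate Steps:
r(L, c) = 2 + c
V(F) = 30 + F (V(F) = F + 30 = 30 + F)
q = -33 (q = -3 + (1*(-1))*(30 + 0) = -3 - 1*30 = -3 - 30 = -33)
s(w) = 2*(4 + w)/(9*(-33 + w)) (s(w) = 2*((w + 4)/(w - 33))/9 = 2*((4 + w)/(-33 + w))/9 = 2*(4 + w)/(9*(-33 + w)))
(s(r(1, 5)) + o(12))² = (2*(4 + (2 + 5))/(9*(-33 + (2 + 5))) + 12)² = (2*(4 + 7)/(9*(-33 + 7)) + 12)² = ((2/9)*11/(-26) + 12)² = ((2/9)*(-1/26)*11 + 12)² = (-11/117 + 12)² = (1393/117)² = 1940449/13689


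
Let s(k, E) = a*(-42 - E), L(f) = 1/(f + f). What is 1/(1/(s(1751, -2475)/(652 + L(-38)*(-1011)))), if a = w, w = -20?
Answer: -3698160/50563 ≈ -73.140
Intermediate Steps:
L(f) = 1/(2*f)
a = -20
s(k, E) = 840 + 20*E (s(k, E) = -20*(-42 - E) = 840 + 20*E)
1/(1/(s(1751, -2475)/(652 + L(-38)*(-1011)))) = 1/(1/((840 + 20*(-2475))/(652 + ((½)/(-38))*(-1011)))) = 1/(1/((840 - 49500)/(652 + ((½)*(-1/38))*(-1011)))) = 1/(1/(-48660/(652 - 1/76*(-1011)))) = 1/(1/(-48660/(652 + 1011/76))) = 1/(1/(-48660/50563/76)) = 1/(1/(-48660*76/50563)) = 1/(1/(-3698160/50563)) = 1/(-50563/3698160) = -3698160/50563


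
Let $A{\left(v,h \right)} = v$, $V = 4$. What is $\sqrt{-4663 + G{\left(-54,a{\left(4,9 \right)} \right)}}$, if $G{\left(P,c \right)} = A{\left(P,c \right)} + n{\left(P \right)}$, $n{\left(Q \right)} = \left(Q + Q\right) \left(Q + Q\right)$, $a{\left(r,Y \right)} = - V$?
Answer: $\sqrt{6947} \approx 83.349$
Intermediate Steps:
$a{\left(r,Y \right)} = -4$ ($a{\left(r,Y \right)} = \left(-1\right) 4 = -4$)
$n{\left(Q \right)} = 4 Q^{2}$ ($n{\left(Q \right)} = 2 Q 2 Q = 4 Q^{2}$)
$G{\left(P,c \right)} = P + 4 P^{2}$
$\sqrt{-4663 + G{\left(-54,a{\left(4,9 \right)} \right)}} = \sqrt{-4663 - 54 \left(1 + 4 \left(-54\right)\right)} = \sqrt{-4663 - 54 \left(1 - 216\right)} = \sqrt{-4663 - -11610} = \sqrt{-4663 + 11610} = \sqrt{6947}$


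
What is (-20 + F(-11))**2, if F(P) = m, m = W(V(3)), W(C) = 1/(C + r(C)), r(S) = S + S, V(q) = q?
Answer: 32041/81 ≈ 395.57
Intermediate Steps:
r(S) = 2*S
W(C) = 1/(3*C) (W(C) = 1/(C + 2*C) = 1/(3*C))
m = 1/9 (m = (1/3)/3 = (1/3)*(1/3) = 1/9 ≈ 0.11111)
F(P) = 1/9
(-20 + F(-11))**2 = (-20 + 1/9)**2 = (-179/9)**2 = 32041/81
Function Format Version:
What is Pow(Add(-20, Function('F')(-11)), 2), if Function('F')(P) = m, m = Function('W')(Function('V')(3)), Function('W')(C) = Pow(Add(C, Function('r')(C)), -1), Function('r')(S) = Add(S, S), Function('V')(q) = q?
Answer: Rational(32041, 81) ≈ 395.57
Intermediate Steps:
Function('r')(S) = Mul(2, S)
Function('W')(C) = Mul(Rational(1, 3), Pow(C, -1)) (Function('W')(C) = Pow(Add(C, Mul(2, C)), -1) = Pow(Mul(3, C), -1) = Mul(Rational(1, 3), Pow(C, -1)))
m = Rational(1, 9) (m = Mul(Rational(1, 3), Pow(3, -1)) = Mul(Rational(1, 3), Rational(1, 3)) = Rational(1, 9) ≈ 0.11111)
Function('F')(P) = Rational(1, 9)
Pow(Add(-20, Function('F')(-11)), 2) = Pow(Add(-20, Rational(1, 9)), 2) = Pow(Rational(-179, 9), 2) = Rational(32041, 81)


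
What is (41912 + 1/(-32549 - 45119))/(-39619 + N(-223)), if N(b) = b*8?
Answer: -3255221215/3215688204 ≈ -1.0123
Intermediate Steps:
N(b) = 8*b
(41912 + 1/(-32549 - 45119))/(-39619 + N(-223)) = (41912 + 1/(-32549 - 45119))/(-39619 + 8*(-223)) = (41912 + 1/(-77668))/(-39619 - 1784) = (41912 - 1/77668)/(-41403) = (3255221215/77668)*(-1/41403) = -3255221215/3215688204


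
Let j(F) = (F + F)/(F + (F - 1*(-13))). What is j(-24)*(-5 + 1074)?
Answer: 51312/35 ≈ 1466.1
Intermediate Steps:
j(F) = 2*F/(13 + 2*F) (j(F) = (2*F)/(F + (F + 13)) = (2*F)/(F + (13 + F)) = (2*F)/(13 + 2*F) = 2*F/(13 + 2*F))
j(-24)*(-5 + 1074) = (2*(-24)/(13 + 2*(-24)))*(-5 + 1074) = (2*(-24)/(13 - 48))*1069 = (2*(-24)/(-35))*1069 = (2*(-24)*(-1/35))*1069 = (48/35)*1069 = 51312/35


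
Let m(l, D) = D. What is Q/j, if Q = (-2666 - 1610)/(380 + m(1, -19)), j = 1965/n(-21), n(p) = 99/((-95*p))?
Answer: -47036/157242575 ≈ -0.00029913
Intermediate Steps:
n(p) = -99/(95*p) (n(p) = 99*(-1/(95*p)) = -99/(95*p))
j = 435575/11 (j = 1965/((-99/95/(-21))) = 1965/((-99/95*(-1/21))) = 1965/(33/665) = 1965*(665/33) = 435575/11 ≈ 39598.)
Q = -4276/361 (Q = (-2666 - 1610)/(380 - 19) = -4276/361 ≈ -11.845)
Q/j = -4276/(361*435575/11) = -4276/361*11/435575 = -47036/157242575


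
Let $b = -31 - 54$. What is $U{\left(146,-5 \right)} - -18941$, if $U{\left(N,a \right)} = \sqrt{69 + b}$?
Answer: $18941 + 4 i \approx 18941.0 + 4.0 i$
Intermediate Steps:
$b = -85$
$U{\left(N,a \right)} = 4 i$ ($U{\left(N,a \right)} = \sqrt{69 - 85} = \sqrt{-16} = 4 i$)
$U{\left(146,-5 \right)} - -18941 = 4 i - -18941 = 4 i + 18941 = 18941 + 4 i$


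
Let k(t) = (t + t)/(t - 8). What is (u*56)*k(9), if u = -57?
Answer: -57456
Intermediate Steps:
k(t) = 2*t/(-8 + t) (k(t) = (2*t)/(-8 + t) = 2*t/(-8 + t))
(u*56)*k(9) = (-57*56)*(2*9/(-8 + 9)) = -6384*9/1 = -6384*9 = -3192*18 = -57456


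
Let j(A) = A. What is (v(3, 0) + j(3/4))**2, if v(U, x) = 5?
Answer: 529/16 ≈ 33.063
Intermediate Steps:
(v(3, 0) + j(3/4))**2 = (5 + 3/4)**2 = (23/4)**2 = 529/16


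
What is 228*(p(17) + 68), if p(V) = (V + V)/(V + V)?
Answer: 15732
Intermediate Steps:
p(V) = 1 (p(V) = (2*V)/((2*V)) = (2*V)*(1/(2*V)) = 1)
228*(p(17) + 68) = 228*(1 + 68) = 228*69 = 15732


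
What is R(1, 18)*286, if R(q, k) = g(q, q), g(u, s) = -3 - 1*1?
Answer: -1144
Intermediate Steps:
g(u, s) = -4 (g(u, s) = -3 - 1 = -4)
R(q, k) = -4
R(1, 18)*286 = -4*286 = -1144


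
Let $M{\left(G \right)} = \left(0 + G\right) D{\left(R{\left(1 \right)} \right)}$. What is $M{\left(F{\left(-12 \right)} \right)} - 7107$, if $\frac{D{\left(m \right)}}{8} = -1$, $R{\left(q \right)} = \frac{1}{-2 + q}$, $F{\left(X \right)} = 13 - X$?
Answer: $-7307$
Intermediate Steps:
$D{\left(m \right)} = -8$ ($D{\left(m \right)} = 8 \left(-1\right) = -8$)
$M{\left(G \right)} = - 8 G$ ($M{\left(G \right)} = \left(0 + G\right) \left(-8\right) = G \left(-8\right) = - 8 G$)
$M{\left(F{\left(-12 \right)} \right)} - 7107 = - 8 \left(13 - -12\right) - 7107 = - 8 \left(13 + 12\right) - 7107 = \left(-8\right) 25 - 7107 = -200 - 7107 = -7307$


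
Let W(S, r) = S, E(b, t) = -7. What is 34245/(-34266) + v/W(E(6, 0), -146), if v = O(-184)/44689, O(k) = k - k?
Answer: -11415/11422 ≈ -0.99939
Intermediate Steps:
O(k) = 0
v = 0 (v = 0/44689 = 0*(1/44689) = 0)
34245/(-34266) + v/W(E(6, 0), -146) = 34245/(-34266) + 0/(-7) = 34245*(-1/34266) + 0*(-1/7) = -11415/11422 + 0 = -11415/11422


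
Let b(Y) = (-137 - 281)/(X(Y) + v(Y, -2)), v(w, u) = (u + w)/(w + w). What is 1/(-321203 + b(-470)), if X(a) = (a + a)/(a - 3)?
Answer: -138357/44463914866 ≈ -3.1117e-6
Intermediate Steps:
v(w, u) = (u + w)/(2*w) (v(w, u) = (u + w)/((2*w)) = (u + w)*(1/(2*w)) = (u + w)/(2*w))
X(a) = 2*a/(-3 + a) (X(a) = (2*a)/(-3 + a) = 2*a/(-3 + a))
b(Y) = -418/((-2 + Y)/(2*Y) + 2*Y/(-3 + Y)) (b(Y) = (-137 - 281)/(2*Y/(-3 + Y) + (-2 + Y)/(2*Y)) = -418/((-2 + Y)/(2*Y) + 2*Y/(-3 + Y)))
1/(-321203 + b(-470)) = 1/(-321203 + 836*(-470)*(3 - 1*(-470))/(6 - 5*(-470) + 5*(-470)²)) = 1/(-321203 + 836*(-470)*(3 + 470)/(6 + 2350 + 5*220900)) = 1/(-321203 + 836*(-470)*473/(6 + 2350 + 1104500)) = 1/(-321203 + 836*(-470)*473/1106856) = 1/(-321203 + 836*(-470)*(1/1106856)*473) = 1/(-321203 - 23231395/138357) = 1/(-44463914866/138357) = -138357/44463914866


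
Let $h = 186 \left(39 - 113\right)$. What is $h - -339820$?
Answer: $326056$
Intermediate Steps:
$h = -13764$ ($h = 186 \left(-74\right) = -13764$)
$h - -339820 = -13764 - -339820 = -13764 + 339820 = 326056$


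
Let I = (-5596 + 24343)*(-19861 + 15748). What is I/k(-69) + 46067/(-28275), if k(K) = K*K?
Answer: -242267010668/14957475 ≈ -16197.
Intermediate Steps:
I = -77106411 (I = 18747*(-4113) = -77106411)
k(K) = K²
I/k(-69) + 46067/(-28275) = -77106411/((-69)²) + 46067/(-28275) = -77106411/4761 + 46067*(-1/28275) = -77106411*1/4761 - 46067/28275 = -8567379/529 - 46067/28275 = -242267010668/14957475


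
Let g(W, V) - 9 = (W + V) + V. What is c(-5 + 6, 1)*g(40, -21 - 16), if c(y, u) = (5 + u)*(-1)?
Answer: 150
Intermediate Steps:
c(y, u) = -5 - u
g(W, V) = 9 + W + 2*V (g(W, V) = 9 + ((W + V) + V) = 9 + ((V + W) + V) = 9 + (W + 2*V) = 9 + W + 2*V)
c(-5 + 6, 1)*g(40, -21 - 16) = (-5 - 1*1)*(9 + 40 + 2*(-21 - 16)) = (-5 - 1)*(9 + 40 + 2*(-37)) = -6*(9 + 40 - 74) = -6*(-25) = 150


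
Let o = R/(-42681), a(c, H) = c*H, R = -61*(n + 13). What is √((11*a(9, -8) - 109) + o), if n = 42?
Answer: I*√1641179457906/42681 ≈ 30.015*I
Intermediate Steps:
R = -3355 (R = -61*(42 + 13) = -61*55 = -3355)
a(c, H) = H*c
o = 3355/42681 (o = -3355/(-42681) = -3355*(-1/42681) = 3355/42681 ≈ 0.078606)
√((11*a(9, -8) - 109) + o) = √((11*(-8*9) - 109) + 3355/42681) = √((11*(-72) - 109) + 3355/42681) = √((-792 - 109) + 3355/42681) = √(-901 + 3355/42681) = √(-38452226/42681) = I*√1641179457906/42681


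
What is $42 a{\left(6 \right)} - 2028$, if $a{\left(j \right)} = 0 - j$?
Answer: $-2280$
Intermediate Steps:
$a{\left(j \right)} = - j$
$42 a{\left(6 \right)} - 2028 = 42 \left(\left(-1\right) 6\right) - 2028 = 42 \left(-6\right) - 2028 = -252 - 2028 = -2280$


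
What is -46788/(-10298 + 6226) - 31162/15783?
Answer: 152890835/16067094 ≈ 9.5158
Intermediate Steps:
-46788/(-10298 + 6226) - 31162/15783 = -46788/(-4072) - 31162*1/15783 = -46788*(-1/4072) - 31162/15783 = 11697/1018 - 31162/15783 = 152890835/16067094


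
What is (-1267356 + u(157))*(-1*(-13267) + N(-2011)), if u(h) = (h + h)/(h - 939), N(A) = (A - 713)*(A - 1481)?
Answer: -4720219142092675/391 ≈ -1.2072e+13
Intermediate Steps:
N(A) = (-1481 + A)*(-713 + A) (N(A) = (-713 + A)*(-1481 + A) = (-1481 + A)*(-713 + A))
u(h) = 2*h/(-939 + h) (u(h) = (2*h)/(-939 + h) = 2*h/(-939 + h))
(-1267356 + u(157))*(-1*(-13267) + N(-2011)) = (-1267356 + 2*157/(-939 + 157))*(-1*(-13267) + (1055953 + (-2011)² - 2194*(-2011))) = (-1267356 + 2*157/(-782))*(13267 + (1055953 + 4044121 + 4412134)) = (-1267356 + 2*157*(-1/782))*(13267 + 9512208) = (-1267356 - 157/391)*9525475 = -495536353/391*9525475 = -4720219142092675/391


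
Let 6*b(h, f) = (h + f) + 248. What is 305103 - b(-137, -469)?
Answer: 915488/3 ≈ 3.0516e+5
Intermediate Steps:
b(h, f) = 124/3 + f/6 + h/6 (b(h, f) = ((h + f) + 248)/6 = ((f + h) + 248)/6 = (248 + f + h)/6 = 124/3 + f/6 + h/6)
305103 - b(-137, -469) = 305103 - (124/3 + (1/6)*(-469) + (1/6)*(-137)) = 305103 - (124/3 - 469/6 - 137/6) = 305103 - 1*(-179/3) = 305103 + 179/3 = 915488/3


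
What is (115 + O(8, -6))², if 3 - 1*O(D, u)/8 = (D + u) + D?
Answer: 3481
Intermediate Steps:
O(D, u) = 24 - 16*D - 8*u (O(D, u) = 24 - 8*((D + u) + D) = 24 - 8*(u + 2*D) = 24 + (-16*D - 8*u) = 24 - 16*D - 8*u)
(115 + O(8, -6))² = (115 + (24 - 16*8 - 8*(-6)))² = (115 + (24 - 128 + 48))² = (115 - 56)² = 59² = 3481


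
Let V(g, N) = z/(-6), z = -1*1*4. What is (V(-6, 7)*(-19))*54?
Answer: -684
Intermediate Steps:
z = -4 (z = -1*4 = -4)
V(g, N) = ⅔ (V(g, N) = -4/(-6) = -4*(-⅙) = ⅔)
(V(-6, 7)*(-19))*54 = ((⅔)*(-19))*54 = -38/3*54 = -684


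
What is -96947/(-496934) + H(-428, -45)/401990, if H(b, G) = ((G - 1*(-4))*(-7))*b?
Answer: -11034830147/99881249330 ≈ -0.11048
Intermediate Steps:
H(b, G) = b*(-28 - 7*G) (H(b, G) = ((G + 4)*(-7))*b = ((4 + G)*(-7))*b = (-28 - 7*G)*b = b*(-28 - 7*G))
-96947/(-496934) + H(-428, -45)/401990 = -96947/(-496934) - 7*(-428)*(4 - 45)/401990 = -96947*(-1/496934) - 7*(-428)*(-41)*(1/401990) = 96947/496934 - 122836*1/401990 = 96947/496934 - 61418/200995 = -11034830147/99881249330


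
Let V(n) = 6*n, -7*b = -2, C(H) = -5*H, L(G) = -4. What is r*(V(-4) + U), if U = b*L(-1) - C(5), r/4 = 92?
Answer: -368/7 ≈ -52.571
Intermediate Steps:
r = 368 (r = 4*92 = 368)
b = 2/7 (b = -⅐*(-2) = 2/7 ≈ 0.28571)
U = 167/7 (U = (2/7)*(-4) - (-5)*5 = -8/7 - 1*(-25) = -8/7 + 25 = 167/7 ≈ 23.857)
r*(V(-4) + U) = 368*(6*(-4) + 167/7) = 368*(-24 + 167/7) = 368*(-⅐) = -368/7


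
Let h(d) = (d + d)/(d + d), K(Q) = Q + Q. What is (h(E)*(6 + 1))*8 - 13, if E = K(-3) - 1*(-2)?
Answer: 43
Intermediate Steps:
K(Q) = 2*Q
E = -4 (E = 2*(-3) - 1*(-2) = -6 + 2 = -4)
h(d) = 1 (h(d) = (2*d)/((2*d)) = (2*d)*(1/(2*d)) = 1)
(h(E)*(6 + 1))*8 - 13 = (1*(6 + 1))*8 - 13 = (1*7)*8 - 13 = 7*8 - 13 = 56 - 13 = 43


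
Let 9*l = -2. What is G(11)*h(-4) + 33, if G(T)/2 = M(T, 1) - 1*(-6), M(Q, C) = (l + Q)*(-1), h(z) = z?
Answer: 641/9 ≈ 71.222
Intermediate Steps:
l = -2/9 (l = (⅑)*(-2) = -2/9 ≈ -0.22222)
M(Q, C) = 2/9 - Q (M(Q, C) = (-2/9 + Q)*(-1) = 2/9 - Q)
G(T) = 112/9 - 2*T (G(T) = 2*((2/9 - T) - 1*(-6)) = 2*((2/9 - T) + 6) = 2*(56/9 - T) = 112/9 - 2*T)
G(11)*h(-4) + 33 = (112/9 - 2*11)*(-4) + 33 = (112/9 - 22)*(-4) + 33 = -86/9*(-4) + 33 = 344/9 + 33 = 641/9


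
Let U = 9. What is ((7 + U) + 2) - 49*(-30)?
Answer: 1488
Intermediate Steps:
((7 + U) + 2) - 49*(-30) = ((7 + 9) + 2) - 49*(-30) = (16 + 2) + 1470 = 18 + 1470 = 1488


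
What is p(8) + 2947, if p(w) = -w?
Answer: 2939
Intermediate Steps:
p(8) + 2947 = -1*8 + 2947 = -8 + 2947 = 2939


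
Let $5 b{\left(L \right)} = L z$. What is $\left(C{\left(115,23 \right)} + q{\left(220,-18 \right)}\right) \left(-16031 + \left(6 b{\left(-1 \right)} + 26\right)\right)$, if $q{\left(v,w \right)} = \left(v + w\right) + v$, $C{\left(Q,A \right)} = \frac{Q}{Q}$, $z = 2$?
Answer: $- \frac{33855651}{5} \approx -6.7711 \cdot 10^{6}$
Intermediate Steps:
$C{\left(Q,A \right)} = 1$
$b{\left(L \right)} = \frac{2 L}{5}$ ($b{\left(L \right)} = \frac{L 2}{5} = \frac{2 L}{5}$)
$q{\left(v,w \right)} = w + 2 v$
$\left(C{\left(115,23 \right)} + q{\left(220,-18 \right)}\right) \left(-16031 + \left(6 b{\left(-1 \right)} + 26\right)\right) = \left(1 + \left(-18 + 2 \cdot 220\right)\right) \left(-16031 + \left(6 \cdot \frac{2}{5} \left(-1\right) + 26\right)\right) = \left(1 + \left(-18 + 440\right)\right) \left(-16031 + \left(6 \left(- \frac{2}{5}\right) + 26\right)\right) = \left(1 + 422\right) \left(-16031 + \left(- \frac{12}{5} + 26\right)\right) = 423 \left(-16031 + \frac{118}{5}\right) = 423 \left(- \frac{80037}{5}\right) = - \frac{33855651}{5}$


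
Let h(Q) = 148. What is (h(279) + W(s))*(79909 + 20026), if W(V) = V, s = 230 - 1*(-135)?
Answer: 51266655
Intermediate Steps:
s = 365 (s = 230 + 135 = 365)
(h(279) + W(s))*(79909 + 20026) = (148 + 365)*(79909 + 20026) = 513*99935 = 51266655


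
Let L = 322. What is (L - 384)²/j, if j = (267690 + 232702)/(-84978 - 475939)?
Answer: -539041237/125098 ≈ -4309.0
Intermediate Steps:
j = -500392/560917 (j = 500392/(-560917) = 500392*(-1/560917) = -500392/560917 ≈ -0.89210)
(L - 384)²/j = (322 - 384)²/(-500392/560917) = (-62)²*(-560917/500392) = 3844*(-560917/500392) = -539041237/125098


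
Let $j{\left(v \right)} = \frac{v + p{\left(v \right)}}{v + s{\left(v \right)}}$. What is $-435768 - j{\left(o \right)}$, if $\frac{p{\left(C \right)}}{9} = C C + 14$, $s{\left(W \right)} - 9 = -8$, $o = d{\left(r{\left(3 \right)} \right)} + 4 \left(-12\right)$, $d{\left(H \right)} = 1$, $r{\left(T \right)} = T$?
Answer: $- \frac{10012684}{23} \approx -4.3533 \cdot 10^{5}$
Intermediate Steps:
$o = -47$ ($o = 1 + 4 \left(-12\right) = 1 - 48 = -47$)
$s{\left(W \right)} = 1$ ($s{\left(W \right)} = 9 - 8 = 1$)
$p{\left(C \right)} = 126 + 9 C^{2}$ ($p{\left(C \right)} = 9 \left(C C + 14\right) = 9 \left(C^{2} + 14\right) = 9 \left(14 + C^{2}\right) = 126 + 9 C^{2}$)
$j{\left(v \right)} = \frac{126 + v + 9 v^{2}}{1 + v}$ ($j{\left(v \right)} = \frac{v + \left(126 + 9 v^{2}\right)}{v + 1} = \frac{126 + v + 9 v^{2}}{1 + v}$)
$-435768 - j{\left(o \right)} = -435768 - \frac{126 - 47 + 9 \left(-47\right)^{2}}{1 - 47} = -435768 - \frac{126 - 47 + 9 \cdot 2209}{-46} = -435768 - - \frac{126 - 47 + 19881}{46} = -435768 - \left(- \frac{1}{46}\right) 19960 = -435768 - - \frac{9980}{23} = -435768 + \frac{9980}{23} = - \frac{10012684}{23}$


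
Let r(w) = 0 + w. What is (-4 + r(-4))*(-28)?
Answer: 224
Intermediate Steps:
r(w) = w
(-4 + r(-4))*(-28) = (-4 - 4)*(-28) = -8*(-28) = 224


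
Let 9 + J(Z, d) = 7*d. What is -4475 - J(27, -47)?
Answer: -4137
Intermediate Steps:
J(Z, d) = -9 + 7*d
-4475 - J(27, -47) = -4475 - (-9 + 7*(-47)) = -4475 - (-9 - 329) = -4475 - 1*(-338) = -4475 + 338 = -4137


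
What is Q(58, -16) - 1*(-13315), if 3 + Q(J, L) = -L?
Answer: 13328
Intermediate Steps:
Q(J, L) = -3 - L
Q(58, -16) - 1*(-13315) = (-3 - 1*(-16)) - 1*(-13315) = (-3 + 16) + 13315 = 13 + 13315 = 13328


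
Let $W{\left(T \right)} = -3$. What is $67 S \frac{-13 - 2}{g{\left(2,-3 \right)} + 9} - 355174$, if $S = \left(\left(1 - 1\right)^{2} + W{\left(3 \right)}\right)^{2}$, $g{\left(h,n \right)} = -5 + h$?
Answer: $- \frac{713363}{2} \approx -3.5668 \cdot 10^{5}$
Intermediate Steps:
$S = 9$ ($S = \left(\left(1 - 1\right)^{2} - 3\right)^{2} = \left(0^{2} - 3\right)^{2} = \left(0 - 3\right)^{2} = \left(-3\right)^{2} = 9$)
$67 S \frac{-13 - 2}{g{\left(2,-3 \right)} + 9} - 355174 = 67 \cdot 9 \frac{-13 - 2}{\left(-5 + 2\right) + 9} - 355174 = 603 \left(- \frac{15}{-3 + 9}\right) - 355174 = 603 \left(- \frac{15}{6}\right) - 355174 = 603 \left(\left(-15\right) \frac{1}{6}\right) - 355174 = 603 \left(- \frac{5}{2}\right) - 355174 = - \frac{3015}{2} - 355174 = - \frac{713363}{2}$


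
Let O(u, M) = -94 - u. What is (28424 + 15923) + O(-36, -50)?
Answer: 44289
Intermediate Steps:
(28424 + 15923) + O(-36, -50) = (28424 + 15923) + (-94 - 1*(-36)) = 44347 + (-94 + 36) = 44347 - 58 = 44289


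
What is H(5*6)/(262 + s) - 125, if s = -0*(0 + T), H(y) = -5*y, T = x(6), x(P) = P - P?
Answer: -16450/131 ≈ -125.57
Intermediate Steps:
x(P) = 0
T = 0
s = 0 (s = -0*(0 + 0) = -0*0 = -33*0 = 0)
H(5*6)/(262 + s) - 125 = (-25*6)/(262 + 0) - 125 = (-5*30)/262 - 125 = (1/262)*(-150) - 125 = -75/131 - 125 = -16450/131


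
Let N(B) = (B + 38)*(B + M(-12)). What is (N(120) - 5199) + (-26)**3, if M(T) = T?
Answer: -5711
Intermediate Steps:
N(B) = (-12 + B)*(38 + B) (N(B) = (B + 38)*(B - 12) = (38 + B)*(-12 + B) = (-12 + B)*(38 + B))
(N(120) - 5199) + (-26)**3 = ((-456 + 120**2 + 26*120) - 5199) + (-26)**3 = ((-456 + 14400 + 3120) - 5199) - 17576 = (17064 - 5199) - 17576 = 11865 - 17576 = -5711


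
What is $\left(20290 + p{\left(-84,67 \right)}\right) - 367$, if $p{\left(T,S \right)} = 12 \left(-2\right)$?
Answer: $19899$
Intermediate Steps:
$p{\left(T,S \right)} = -24$
$\left(20290 + p{\left(-84,67 \right)}\right) - 367 = \left(20290 - 24\right) - 367 = 20266 - 367 = 19899$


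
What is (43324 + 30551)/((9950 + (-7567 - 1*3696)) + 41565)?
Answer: 73875/40252 ≈ 1.8353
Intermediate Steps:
(43324 + 30551)/((9950 + (-7567 - 1*3696)) + 41565) = 73875/((9950 + (-7567 - 3696)) + 41565) = 73875/((9950 - 11263) + 41565) = 73875/(-1313 + 41565) = 73875/40252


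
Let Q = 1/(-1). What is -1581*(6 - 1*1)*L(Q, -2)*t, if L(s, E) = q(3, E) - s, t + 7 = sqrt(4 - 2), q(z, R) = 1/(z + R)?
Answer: 110670 - 15810*sqrt(2) ≈ 88311.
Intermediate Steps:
q(z, R) = 1/(R + z)
t = -7 + sqrt(2) (t = -7 + sqrt(4 - 2) = -7 + sqrt(2) ≈ -5.5858)
Q = -1
L(s, E) = 1/(3 + E) - s (L(s, E) = 1/(E + 3) - s = 1/(3 + E) - s)
-1581*(6 - 1*1)*L(Q, -2)*t = -1581*(6 - 1*1)*((1 - 1*(-1)*(3 - 2))/(3 - 2))*(-7 + sqrt(2)) = -1581*(6 - 1)*((1 - 1*(-1)*1)/1)*(-7 + sqrt(2)) = -1581*5*(1*(1 + 1))*(-7 + sqrt(2)) = -1581*5*(1*2)*(-7 + sqrt(2)) = -1581*5*2*(-7 + sqrt(2)) = -15810*(-7 + sqrt(2)) = -1581*(-70 + 10*sqrt(2)) = 110670 - 15810*sqrt(2)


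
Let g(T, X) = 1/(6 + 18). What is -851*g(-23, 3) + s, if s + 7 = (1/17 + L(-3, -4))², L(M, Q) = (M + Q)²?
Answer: 16398853/6936 ≈ 2364.3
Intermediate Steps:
g(T, X) = 1/24
s = 693533/289 (s = -7 + (1/17 + (-3 - 4)²)² = -7 + (1/17 + (-7)²)² = -7 + (1/17 + 49)² = -7 + (834/17)² = -7 + 695556/289 = 693533/289 ≈ 2399.8)
-851*g(-23, 3) + s = -851*1/24 + 693533/289 = -851/24 + 693533/289 = 16398853/6936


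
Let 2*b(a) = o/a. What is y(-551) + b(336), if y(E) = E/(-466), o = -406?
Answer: 6467/11184 ≈ 0.57824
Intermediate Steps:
b(a) = -203/a (b(a) = (-406/a)/2 = -203/a)
y(E) = -E/466 (y(E) = E*(-1/466) = -E/466)
y(-551) + b(336) = -1/466*(-551) - 203/336 = 551/466 - 203*1/336 = 551/466 - 29/48 = 6467/11184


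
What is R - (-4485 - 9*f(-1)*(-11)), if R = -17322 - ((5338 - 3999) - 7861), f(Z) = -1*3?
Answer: -6018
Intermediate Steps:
f(Z) = -3
R = -10800 (R = -17322 - (1339 - 7861) = -17322 - 1*(-6522) = -17322 + 6522 = -10800)
R - (-4485 - 9*f(-1)*(-11)) = -10800 - (-4485 - 9*(-3)*(-11)) = -10800 - (-4485 - (-27)*(-11)) = -10800 - (-4485 - 1*297) = -10800 - (-4485 - 297) = -10800 - 1*(-4782) = -10800 + 4782 = -6018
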